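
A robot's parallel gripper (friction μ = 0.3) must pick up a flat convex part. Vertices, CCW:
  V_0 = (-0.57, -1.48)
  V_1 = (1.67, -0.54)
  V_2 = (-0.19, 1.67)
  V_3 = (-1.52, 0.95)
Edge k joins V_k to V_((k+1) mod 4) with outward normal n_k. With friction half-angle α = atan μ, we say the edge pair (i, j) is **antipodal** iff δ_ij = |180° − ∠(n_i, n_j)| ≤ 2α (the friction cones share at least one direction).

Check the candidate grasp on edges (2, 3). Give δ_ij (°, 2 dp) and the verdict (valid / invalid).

α = atan 0.3 = 16.70°;  2α = 33.40°
edge 2: e_2 = (-1.33, -0.72);  n_2 = (-0.4761, +0.8794)
edge 3: e_3 = (+0.95, -2.43);  n_3 = (-0.9314, -0.3641)
∠(n_2, n_3) = 82.92°
δ = |180° − 82.92°| = 97.08°
97.08° > 2α = 33.40°  →  invalid

δ = 97.08°, invalid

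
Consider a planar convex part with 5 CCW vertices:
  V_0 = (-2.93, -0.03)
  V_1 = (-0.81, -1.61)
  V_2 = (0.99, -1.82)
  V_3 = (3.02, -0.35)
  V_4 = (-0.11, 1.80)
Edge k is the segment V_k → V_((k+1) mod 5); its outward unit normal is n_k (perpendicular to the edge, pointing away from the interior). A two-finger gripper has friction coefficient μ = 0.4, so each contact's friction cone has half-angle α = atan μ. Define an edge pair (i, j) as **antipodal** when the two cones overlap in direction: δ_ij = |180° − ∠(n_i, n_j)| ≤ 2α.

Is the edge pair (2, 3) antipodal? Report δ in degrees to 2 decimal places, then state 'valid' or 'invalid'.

α = atan 0.4 = 21.80°;  2α = 43.60°
edge 2: e_2 = (+2.03, +1.47);  n_2 = (+0.5865, -0.8099)
edge 3: e_3 = (-3.13, +2.15);  n_3 = (+0.5662, +0.8243)
∠(n_2, n_3) = 109.61°
δ = |180° − 109.61°| = 70.39°
70.39° > 2α = 43.60°  →  invalid

δ = 70.39°, invalid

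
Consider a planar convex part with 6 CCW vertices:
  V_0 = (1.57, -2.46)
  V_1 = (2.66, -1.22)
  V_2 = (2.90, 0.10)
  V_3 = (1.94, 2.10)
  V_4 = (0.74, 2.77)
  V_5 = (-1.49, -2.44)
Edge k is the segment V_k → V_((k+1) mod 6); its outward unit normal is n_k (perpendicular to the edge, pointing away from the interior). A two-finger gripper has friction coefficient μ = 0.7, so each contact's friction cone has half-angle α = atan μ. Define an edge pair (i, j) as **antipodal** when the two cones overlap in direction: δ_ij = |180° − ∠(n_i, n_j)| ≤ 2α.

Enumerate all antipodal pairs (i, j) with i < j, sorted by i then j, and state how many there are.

count = 6; pairs: (0,4), (1,4), (2,4), (2,5), (3,5), (4,5)

α = atan 0.7 = 34.99°;  2α = 69.98°
n_0 = (+0.7511, -0.6602)
n_1 = (+0.9839, -0.1789)
n_2 = (+0.9015, +0.4327)
n_3 = (+0.4875, +0.8731)
n_4 = (-0.9193, +0.3935)
n_5 = (-0.0065, -1.0000)
  (0,1): δ = 148.99°  ·
  (0,2): δ = 113.04°  ·
  (0,3): δ = 77.86°  ·
  (0,4): δ = 18.14°  ✓
  (0,5): δ = 130.94°  ·
  (1,2): δ = 144.05°  ·
  (1,3): δ = 108.87°  ·
  (1,4): δ = 12.87°  ✓
  (1,5): δ = 99.93°  ·
  (2,3): δ = 144.82°  ·
  (2,4): δ = 48.81°  ✓
  (2,5): δ = 63.98°  ✓
  (3,4): δ = 84.00°  ·
  (3,5): δ = 28.80°  ✓
  (4,5): δ = 67.20°  ✓
antipodal pairs: 6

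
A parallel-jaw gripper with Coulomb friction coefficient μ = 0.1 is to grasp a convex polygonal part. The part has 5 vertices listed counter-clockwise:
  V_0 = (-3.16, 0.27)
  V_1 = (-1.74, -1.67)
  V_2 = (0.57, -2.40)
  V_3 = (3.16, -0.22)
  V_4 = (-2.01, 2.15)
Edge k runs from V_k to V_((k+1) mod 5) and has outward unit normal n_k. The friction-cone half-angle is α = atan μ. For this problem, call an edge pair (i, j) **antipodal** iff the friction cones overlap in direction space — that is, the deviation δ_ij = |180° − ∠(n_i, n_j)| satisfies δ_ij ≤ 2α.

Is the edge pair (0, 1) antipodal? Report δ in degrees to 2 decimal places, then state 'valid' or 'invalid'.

δ = 143.74°, invalid

α = atan 0.1 = 5.71°;  2α = 11.42°
edge 0: e_0 = (+1.42, -1.94);  n_0 = (-0.8069, -0.5906)
edge 1: e_1 = (+2.31, -0.73);  n_1 = (-0.3013, -0.9535)
∠(n_0, n_1) = 36.26°
δ = |180° − 36.26°| = 143.74°
143.74° > 2α = 11.42°  →  invalid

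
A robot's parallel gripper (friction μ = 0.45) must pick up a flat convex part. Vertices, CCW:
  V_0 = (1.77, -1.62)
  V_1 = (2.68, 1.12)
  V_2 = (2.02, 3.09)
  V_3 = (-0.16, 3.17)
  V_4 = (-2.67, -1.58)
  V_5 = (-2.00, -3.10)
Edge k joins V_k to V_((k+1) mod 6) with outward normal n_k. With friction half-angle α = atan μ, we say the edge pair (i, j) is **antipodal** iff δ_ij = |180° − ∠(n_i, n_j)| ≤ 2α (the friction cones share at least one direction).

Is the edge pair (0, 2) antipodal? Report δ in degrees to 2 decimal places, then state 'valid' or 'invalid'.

δ = 73.73°, invalid

α = atan 0.45 = 24.23°;  2α = 48.46°
edge 0: e_0 = (+0.91, +2.74);  n_0 = (+0.9490, -0.3152)
edge 2: e_2 = (-2.18, +0.08);  n_2 = (+0.0367, +0.9993)
∠(n_0, n_2) = 106.27°
δ = |180° − 106.27°| = 73.73°
73.73° > 2α = 48.46°  →  invalid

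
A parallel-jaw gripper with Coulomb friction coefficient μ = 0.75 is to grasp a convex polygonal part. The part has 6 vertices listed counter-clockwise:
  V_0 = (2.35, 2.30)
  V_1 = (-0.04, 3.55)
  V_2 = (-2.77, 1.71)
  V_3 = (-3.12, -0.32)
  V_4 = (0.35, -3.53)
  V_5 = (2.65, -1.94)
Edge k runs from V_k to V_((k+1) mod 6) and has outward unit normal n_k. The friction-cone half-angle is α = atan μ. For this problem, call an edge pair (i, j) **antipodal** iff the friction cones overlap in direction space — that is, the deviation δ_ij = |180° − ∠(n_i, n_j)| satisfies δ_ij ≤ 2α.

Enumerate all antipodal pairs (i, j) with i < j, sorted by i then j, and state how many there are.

count = 8; pairs: (0,2), (0,3), (0,4), (1,4), (1,5), (2,4), (2,5), (3,5)

α = atan 0.75 = 36.87°;  2α = 73.74°
n_0 = (+0.4635, +0.8861)
n_1 = (-0.5589, +0.8292)
n_2 = (-0.9855, +0.1699)
n_3 = (-0.6791, -0.7341)
n_4 = (+0.5687, -0.8226)
n_5 = (+0.9975, +0.0706)
  (0,1): δ = 118.41°  ·
  (0,2): δ = 72.17°  ✓
  (0,3): δ = 15.16°  ✓
  (0,4): δ = 62.27°  ✓
  (0,5): δ = 121.66°  ·
  (1,2): δ = 133.76°  ·
  (1,3): δ = 76.75°  ·
  (1,4): δ = 0.68°  ✓
  (1,5): δ = 60.07°  ✓
  (2,3): δ = 122.99°  ·
  (2,4): δ = 45.56°  ✓
  (2,5): δ = 13.83°  ✓
  (3,4): δ = 102.57°  ·
  (3,5): δ = 43.18°  ✓
  (4,5): δ = 120.61°  ·
antipodal pairs: 8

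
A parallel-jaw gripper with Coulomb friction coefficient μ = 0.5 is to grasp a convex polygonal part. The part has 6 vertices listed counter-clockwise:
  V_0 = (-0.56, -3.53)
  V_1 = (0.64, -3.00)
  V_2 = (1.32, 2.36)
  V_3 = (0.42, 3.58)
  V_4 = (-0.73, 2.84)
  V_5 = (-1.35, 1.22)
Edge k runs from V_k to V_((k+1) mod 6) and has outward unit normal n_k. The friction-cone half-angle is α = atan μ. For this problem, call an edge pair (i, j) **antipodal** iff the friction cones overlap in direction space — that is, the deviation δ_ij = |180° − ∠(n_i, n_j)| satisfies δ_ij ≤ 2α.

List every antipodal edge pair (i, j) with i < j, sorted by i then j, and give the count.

count = 6; pairs: (0,3), (0,4), (1,3), (1,4), (1,5), (2,5)

α = atan 0.5 = 26.57°;  2α = 53.13°
n_0 = (+0.4040, -0.9148)
n_1 = (+0.9920, -0.1259)
n_2 = (+0.8047, +0.5936)
n_3 = (-0.5411, +0.8409)
n_4 = (-0.9339, +0.3574)
n_5 = (-0.9864, -0.1641)
  (0,1): δ = 121.06°  ·
  (0,2): δ = 77.41°  ·
  (0,3): δ = 8.93°  ✓
  (0,4): δ = 45.23°  ✓
  (0,5): δ = 75.61°  ·
  (1,2): δ = 136.35°  ·
  (1,3): δ = 50.01°  ✓
  (1,4): δ = 13.71°  ✓
  (1,5): δ = 16.67°  ✓
  (2,3): δ = 93.66°  ·
  (2,4): δ = 57.36°  ·
  (2,5): δ = 26.97°  ✓
  (3,4): δ = 143.70°  ·
  (3,5): δ = 113.32°  ·
  (4,5): δ = 149.61°  ·
antipodal pairs: 6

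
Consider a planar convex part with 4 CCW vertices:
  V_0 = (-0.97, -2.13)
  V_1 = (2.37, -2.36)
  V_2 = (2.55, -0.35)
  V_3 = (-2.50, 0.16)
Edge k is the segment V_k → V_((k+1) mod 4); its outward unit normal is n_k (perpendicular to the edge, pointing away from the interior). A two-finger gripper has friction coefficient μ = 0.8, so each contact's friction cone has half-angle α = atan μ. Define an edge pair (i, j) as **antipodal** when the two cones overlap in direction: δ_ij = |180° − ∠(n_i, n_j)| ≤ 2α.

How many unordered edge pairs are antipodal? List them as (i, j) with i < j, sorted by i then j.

count = 3; pairs: (0,2), (1,3), (2,3)

α = atan 0.8 = 38.66°;  2α = 77.32°
n_0 = (-0.0687, -0.9976)
n_1 = (+0.9960, -0.0892)
n_2 = (+0.1005, +0.9949)
n_3 = (-0.8315, -0.5555)
  (0,1): δ = 91.18°  ·
  (0,2): δ = 1.83°  ✓
  (0,3): δ = 127.69°  ·
  (1,2): δ = 90.65°  ·
  (1,3): δ = 38.87°  ✓
  (2,3): δ = 50.49°  ✓
antipodal pairs: 3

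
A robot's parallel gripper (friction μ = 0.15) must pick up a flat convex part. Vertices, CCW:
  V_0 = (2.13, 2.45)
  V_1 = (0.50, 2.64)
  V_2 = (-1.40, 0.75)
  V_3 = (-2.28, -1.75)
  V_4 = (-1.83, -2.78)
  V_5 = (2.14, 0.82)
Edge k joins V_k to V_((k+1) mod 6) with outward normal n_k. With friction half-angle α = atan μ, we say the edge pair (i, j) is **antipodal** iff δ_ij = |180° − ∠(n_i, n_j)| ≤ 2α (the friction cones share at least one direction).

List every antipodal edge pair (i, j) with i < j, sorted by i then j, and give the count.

count = 1; pairs: (1,4)

α = atan 0.15 = 8.53°;  2α = 17.06°
n_0 = (+0.1158, +0.9933)
n_1 = (-0.7052, +0.7090)
n_2 = (-0.9433, +0.3320)
n_3 = (-0.9164, -0.4004)
n_4 = (+0.6717, -0.7408)
n_5 = (+1.0000, +0.0061)
  (0,1): δ = 128.50°  ·
  (0,2): δ = 102.74°  ·
  (0,3): δ = 59.75°  ·
  (0,4): δ = 48.85°  ·
  (0,5): δ = 97.00°  ·
  (1,2): δ = 154.24°  ·
  (1,3): δ = 111.25°  ·
  (1,4): δ = 2.65°  ✓
  (1,5): δ = 45.50°  ·
  (2,3): δ = 137.01°  ·
  (2,4): δ = 28.41°  ·
  (2,5): δ = 19.74°  ·
  (3,4): δ = 71.40°  ·
  (3,5): δ = 23.25°  ·
  (4,5): δ = 131.85°  ·
antipodal pairs: 1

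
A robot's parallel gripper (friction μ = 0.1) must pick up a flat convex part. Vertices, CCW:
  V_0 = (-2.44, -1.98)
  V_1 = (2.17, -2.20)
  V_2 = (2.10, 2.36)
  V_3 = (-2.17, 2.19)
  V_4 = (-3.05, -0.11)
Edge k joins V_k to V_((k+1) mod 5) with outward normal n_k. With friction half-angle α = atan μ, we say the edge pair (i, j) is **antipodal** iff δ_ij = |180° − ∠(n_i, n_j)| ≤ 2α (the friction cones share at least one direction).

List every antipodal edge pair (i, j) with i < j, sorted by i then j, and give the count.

count = 1; pairs: (0,2)

α = atan 0.1 = 5.71°;  2α = 11.42°
n_0 = (-0.0477, -0.9989)
n_1 = (+0.9999, +0.0153)
n_2 = (-0.0398, +0.9992)
n_3 = (-0.9340, +0.3573)
n_4 = (-0.9507, -0.3101)
  (0,1): δ = 86.39°  ·
  (0,2): δ = 5.01°  ✓
  (0,3): δ = 71.79°  ·
  (0,4): δ = 110.80°  ·
  (1,2): δ = 88.60°  ·
  (1,3): δ = 21.82°  ·
  (1,4): δ = 17.19°  ·
  (2,3): δ = 113.22°  ·
  (2,4): δ = 74.21°  ·
  (3,4): δ = 141.00°  ·
antipodal pairs: 1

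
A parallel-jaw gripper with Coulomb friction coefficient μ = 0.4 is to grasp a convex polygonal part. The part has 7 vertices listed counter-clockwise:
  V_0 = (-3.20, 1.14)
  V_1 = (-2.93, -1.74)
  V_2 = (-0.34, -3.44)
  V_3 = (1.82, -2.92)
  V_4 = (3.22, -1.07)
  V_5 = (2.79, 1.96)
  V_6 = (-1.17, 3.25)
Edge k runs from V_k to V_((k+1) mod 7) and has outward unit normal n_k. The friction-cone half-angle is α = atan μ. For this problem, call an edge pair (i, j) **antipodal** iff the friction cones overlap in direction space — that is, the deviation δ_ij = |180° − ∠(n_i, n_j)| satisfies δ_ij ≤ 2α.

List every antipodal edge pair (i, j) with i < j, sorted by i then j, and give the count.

α = atan 0.4 = 21.80°;  2α = 43.60°
n_0 = (-0.9956, -0.0933)
n_1 = (-0.5487, -0.8360)
n_2 = (+0.2341, -0.9722)
n_3 = (+0.7974, -0.6034)
n_4 = (+0.9901, +0.1405)
n_5 = (+0.3097, +0.9508)
n_6 = (-0.7206, +0.6933)
  (0,1): δ = 128.64°  ·
  (0,2): δ = 81.82°  ·
  (0,3): δ = 42.47°  ✓
  (0,4): δ = 2.72°  ✓
  (0,5): δ = 66.60°  ·
  (0,6): δ = 130.75°  ·
  (1,2): δ = 133.18°  ·
  (1,3): δ = 93.84°  ·
  (1,4): δ = 48.64°  ·
  (1,5): δ = 15.24°  ✓
  (1,6): δ = 79.39°  ·
  (2,3): δ = 140.65°  ·
  (2,4): δ = 95.46°  ·
  (2,5): δ = 31.58°  ✓
  (2,6): δ = 32.57°  ✓
  (3,4): δ = 134.81°  ·
  (3,5): δ = 70.93°  ·
  (3,6): δ = 6.78°  ✓
  (4,5): δ = 116.12°  ·
  (4,6): δ = 51.97°  ·
  (5,6): δ = 115.85°  ·
antipodal pairs: 6

count = 6; pairs: (0,3), (0,4), (1,5), (2,5), (2,6), (3,6)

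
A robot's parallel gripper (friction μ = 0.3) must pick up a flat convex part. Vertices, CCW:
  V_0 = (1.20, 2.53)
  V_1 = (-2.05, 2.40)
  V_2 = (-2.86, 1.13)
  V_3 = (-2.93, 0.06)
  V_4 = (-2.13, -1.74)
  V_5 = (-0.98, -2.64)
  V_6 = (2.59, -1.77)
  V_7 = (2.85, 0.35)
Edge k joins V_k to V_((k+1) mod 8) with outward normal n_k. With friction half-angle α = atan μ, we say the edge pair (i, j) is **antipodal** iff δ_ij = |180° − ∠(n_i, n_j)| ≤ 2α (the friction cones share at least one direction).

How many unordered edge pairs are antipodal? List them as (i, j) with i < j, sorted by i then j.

α = atan 0.3 = 16.70°;  2α = 33.40°
n_0 = (-0.0400, +0.9992)
n_1 = (-0.8431, +0.5377)
n_2 = (-0.9979, +0.0653)
n_3 = (-0.9138, -0.4061)
n_4 = (-0.6163, -0.7875)
n_5 = (+0.2368, -0.9716)
n_6 = (+0.9926, -0.1217)
n_7 = (+0.7974, +0.6035)
  (0,1): δ = 124.82°  ·
  (0,2): δ = 96.03°  ·
  (0,3): δ = 68.33°  ·
  (0,4): δ = 40.34°  ·
  (0,5): δ = 11.41°  ✓
  (0,6): δ = 80.72°  ·
  (0,7): δ = 124.83°  ·
  (1,2): δ = 151.21°  ·
  (1,3): δ = 123.51°  ·
  (1,4): δ = 95.52°  ·
  (1,5): δ = 43.77°  ·
  (1,6): δ = 25.54°  ✓
  (1,7): δ = 69.65°  ·
  (2,3): δ = 152.29°  ·
  (2,4): δ = 124.30°  ·
  (2,5): δ = 72.56°  ·
  (2,6): δ = 3.25°  ✓
  (2,7): δ = 40.86°  ·
  (3,4): δ = 152.01°  ·
  (3,5): δ = 100.27°  ·
  (3,6): δ = 30.95°  ✓
  (3,7): δ = 13.16°  ✓
  (4,5): δ = 128.26°  ·
  (4,6): δ = 58.94°  ·
  (4,7): δ = 14.83°  ✓
  (5,6): δ = 110.69°  ·
  (5,7): δ = 66.57°  ·
  (6,7): δ = 135.89°  ·
antipodal pairs: 6

count = 6; pairs: (0,5), (1,6), (2,6), (3,6), (3,7), (4,7)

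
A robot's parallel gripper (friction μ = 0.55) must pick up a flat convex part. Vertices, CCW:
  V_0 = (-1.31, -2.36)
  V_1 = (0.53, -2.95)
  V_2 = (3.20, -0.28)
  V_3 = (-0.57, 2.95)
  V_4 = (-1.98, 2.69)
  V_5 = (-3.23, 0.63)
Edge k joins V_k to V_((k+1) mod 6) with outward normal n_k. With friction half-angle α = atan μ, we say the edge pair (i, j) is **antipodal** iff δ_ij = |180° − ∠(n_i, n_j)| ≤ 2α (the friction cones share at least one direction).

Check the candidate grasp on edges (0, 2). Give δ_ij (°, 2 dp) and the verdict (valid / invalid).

α = atan 0.55 = 28.81°;  2α = 57.62°
edge 0: e_0 = (+1.84, -0.59);  n_0 = (-0.3053, -0.9522)
edge 2: e_2 = (-3.77, +3.23);  n_2 = (+0.6506, +0.7594)
∠(n_0, n_2) = 157.19°
δ = |180° − 157.19°| = 22.81°
22.81° ≤ 2α = 57.62°  →  valid

δ = 22.81°, valid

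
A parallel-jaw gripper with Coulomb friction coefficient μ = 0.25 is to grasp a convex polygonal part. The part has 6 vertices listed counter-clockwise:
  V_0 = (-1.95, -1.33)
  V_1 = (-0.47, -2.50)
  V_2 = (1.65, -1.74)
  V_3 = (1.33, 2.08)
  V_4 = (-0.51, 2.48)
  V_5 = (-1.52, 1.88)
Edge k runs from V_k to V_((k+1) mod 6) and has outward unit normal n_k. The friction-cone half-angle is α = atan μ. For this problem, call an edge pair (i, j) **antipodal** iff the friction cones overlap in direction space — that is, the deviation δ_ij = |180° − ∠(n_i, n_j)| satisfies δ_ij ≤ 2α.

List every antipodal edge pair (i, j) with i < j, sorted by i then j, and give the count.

count = 3; pairs: (0,3), (1,4), (2,5)

α = atan 0.25 = 14.04°;  2α = 28.07°
n_0 = (-0.6202, -0.7845)
n_1 = (+0.3375, -0.9413)
n_2 = (+0.9965, +0.0835)
n_3 = (+0.2124, +0.9772)
n_4 = (-0.5107, +0.8597)
n_5 = (-0.9911, +0.1328)
  (0,1): δ = 121.95°  ·
  (0,2): δ = 46.88°  ·
  (0,3): δ = 26.06°  ✓
  (0,4): δ = 69.04°  ·
  (0,5): δ = 120.70°  ·
  (1,2): δ = 104.93°  ·
  (1,3): δ = 31.99°  ·
  (1,4): δ = 10.99°  ✓
  (1,5): δ = 62.65°  ·
  (2,3): δ = 107.05°  ·
  (2,4): δ = 64.08°  ·
  (2,5): δ = 12.42°  ✓
  (3,4): δ = 137.02°  ·
  (3,5): δ = 85.36°  ·
  (4,5): δ = 128.34°  ·
antipodal pairs: 3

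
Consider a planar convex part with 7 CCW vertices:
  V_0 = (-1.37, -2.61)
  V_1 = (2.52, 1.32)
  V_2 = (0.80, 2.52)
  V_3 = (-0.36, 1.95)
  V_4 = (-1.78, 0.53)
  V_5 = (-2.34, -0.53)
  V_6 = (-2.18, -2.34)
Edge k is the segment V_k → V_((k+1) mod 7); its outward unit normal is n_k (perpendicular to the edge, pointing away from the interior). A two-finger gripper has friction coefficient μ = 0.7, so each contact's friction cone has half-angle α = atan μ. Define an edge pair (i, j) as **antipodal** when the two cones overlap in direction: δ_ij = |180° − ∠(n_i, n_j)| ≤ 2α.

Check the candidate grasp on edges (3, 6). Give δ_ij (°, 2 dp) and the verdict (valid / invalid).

α = atan 0.7 = 34.99°;  2α = 69.98°
edge 3: e_3 = (-1.42, -1.42);  n_3 = (-0.7071, +0.7071)
edge 6: e_6 = (+0.81, -0.27);  n_6 = (-0.3162, -0.9487)
∠(n_3, n_6) = 116.57°
δ = |180° − 116.57°| = 63.43°
63.43° ≤ 2α = 69.98°  →  valid

δ = 63.43°, valid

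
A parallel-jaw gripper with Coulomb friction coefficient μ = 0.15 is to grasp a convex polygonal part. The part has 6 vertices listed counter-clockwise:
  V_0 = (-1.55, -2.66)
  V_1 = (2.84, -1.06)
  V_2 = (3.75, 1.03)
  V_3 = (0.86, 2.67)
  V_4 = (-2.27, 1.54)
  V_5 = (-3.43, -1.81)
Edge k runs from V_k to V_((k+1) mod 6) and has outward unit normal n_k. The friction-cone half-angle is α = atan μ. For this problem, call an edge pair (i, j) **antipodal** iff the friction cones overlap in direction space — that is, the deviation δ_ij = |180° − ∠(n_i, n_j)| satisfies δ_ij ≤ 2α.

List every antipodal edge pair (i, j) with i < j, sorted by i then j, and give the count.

count = 3; pairs: (0,3), (1,4), (2,5)

α = atan 0.15 = 8.53°;  2α = 17.06°
n_0 = (+0.3424, -0.9395)
n_1 = (+0.9169, -0.3992)
n_2 = (+0.4935, +0.8697)
n_3 = (-0.3396, +0.9406)
n_4 = (-0.9450, +0.3272)
n_5 = (-0.4120, -0.9112)
  (0,1): δ = 133.55°  ·
  (0,2): δ = 49.60°  ·
  (0,3): δ = 0.17°  ✓
  (0,4): δ = 50.88°  ·
  (0,5): δ = 135.65°  ·
  (1,2): δ = 96.05°  ·
  (1,3): δ = 46.62°  ·
  (1,4): δ = 4.43°  ✓
  (1,5): δ = 89.20°  ·
  (2,3): δ = 130.58°  ·
  (2,4): δ = 79.53°  ·
  (2,5): δ = 5.24°  ✓
  (3,4): δ = 128.95°  ·
  (3,5): δ = 44.18°  ·
  (4,5): δ = 95.23°  ·
antipodal pairs: 3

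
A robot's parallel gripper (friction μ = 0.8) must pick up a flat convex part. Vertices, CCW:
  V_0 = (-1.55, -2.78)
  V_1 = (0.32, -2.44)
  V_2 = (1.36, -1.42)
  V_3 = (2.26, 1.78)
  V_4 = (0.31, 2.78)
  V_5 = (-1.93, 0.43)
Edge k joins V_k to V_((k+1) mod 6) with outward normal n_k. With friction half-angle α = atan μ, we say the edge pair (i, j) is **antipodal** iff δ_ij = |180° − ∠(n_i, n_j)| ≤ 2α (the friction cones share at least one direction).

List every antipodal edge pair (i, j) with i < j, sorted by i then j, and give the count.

α = atan 0.8 = 38.66°;  2α = 77.32°
n_0 = (+0.1789, -0.9839)
n_1 = (+0.7002, -0.7139)
n_2 = (+0.9627, -0.2707)
n_3 = (+0.4563, +0.8898)
n_4 = (-0.7238, +0.6900)
n_5 = (-0.9931, -0.1176)
  (0,1): δ = 145.86°  ·
  (0,2): δ = 116.01°  ·
  (0,3): δ = 37.45°  ✓
  (0,4): δ = 36.07°  ✓
  (0,5): δ = 86.45°  ·
  (1,2): δ = 150.15°  ·
  (1,3): δ = 71.59°  ✓
  (1,4): δ = 1.93°  ✓
  (1,5): δ = 52.31°  ✓
  (2,3): δ = 101.44°  ·
  (2,4): δ = 27.92°  ✓
  (2,5): δ = 22.46°  ✓
  (3,4): δ = 106.48°  ·
  (3,5): δ = 56.10°  ✓
  (4,5): δ = 129.62°  ·
antipodal pairs: 8

count = 8; pairs: (0,3), (0,4), (1,3), (1,4), (1,5), (2,4), (2,5), (3,5)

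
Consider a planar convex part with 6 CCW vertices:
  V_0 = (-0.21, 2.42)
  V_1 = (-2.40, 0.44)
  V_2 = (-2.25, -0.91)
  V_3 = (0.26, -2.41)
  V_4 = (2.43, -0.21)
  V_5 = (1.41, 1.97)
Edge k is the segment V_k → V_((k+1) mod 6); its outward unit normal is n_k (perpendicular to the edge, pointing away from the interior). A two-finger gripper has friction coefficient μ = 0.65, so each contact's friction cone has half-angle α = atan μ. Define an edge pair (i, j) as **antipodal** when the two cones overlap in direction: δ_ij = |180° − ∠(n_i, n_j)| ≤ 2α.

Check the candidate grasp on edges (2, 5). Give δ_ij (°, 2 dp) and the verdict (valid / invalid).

α = atan 0.65 = 33.02°;  2α = 66.05°
edge 2: e_2 = (+2.51, -1.50);  n_2 = (-0.5130, -0.8584)
edge 5: e_5 = (-1.62, +0.45);  n_5 = (+0.2676, +0.9635)
∠(n_2, n_5) = 164.66°
δ = |180° − 164.66°| = 15.34°
15.34° ≤ 2α = 66.05°  →  valid

δ = 15.34°, valid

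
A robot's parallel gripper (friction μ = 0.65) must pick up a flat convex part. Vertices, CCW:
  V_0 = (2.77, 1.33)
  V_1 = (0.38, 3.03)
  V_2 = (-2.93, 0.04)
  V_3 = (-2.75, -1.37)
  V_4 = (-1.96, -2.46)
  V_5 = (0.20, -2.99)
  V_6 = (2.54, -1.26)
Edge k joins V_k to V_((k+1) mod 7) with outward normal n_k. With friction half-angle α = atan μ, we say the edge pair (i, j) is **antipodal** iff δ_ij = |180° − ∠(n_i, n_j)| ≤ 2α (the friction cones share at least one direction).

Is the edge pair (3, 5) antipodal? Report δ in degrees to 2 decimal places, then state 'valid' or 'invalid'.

α = atan 0.65 = 33.02°;  2α = 66.05°
edge 3: e_3 = (+0.79, -1.09);  n_3 = (-0.8097, -0.5868)
edge 5: e_5 = (+2.34, +1.73);  n_5 = (+0.5945, -0.8041)
∠(n_3, n_5) = 90.54°
δ = |180° − 90.54°| = 89.46°
89.46° > 2α = 66.05°  →  invalid

δ = 89.46°, invalid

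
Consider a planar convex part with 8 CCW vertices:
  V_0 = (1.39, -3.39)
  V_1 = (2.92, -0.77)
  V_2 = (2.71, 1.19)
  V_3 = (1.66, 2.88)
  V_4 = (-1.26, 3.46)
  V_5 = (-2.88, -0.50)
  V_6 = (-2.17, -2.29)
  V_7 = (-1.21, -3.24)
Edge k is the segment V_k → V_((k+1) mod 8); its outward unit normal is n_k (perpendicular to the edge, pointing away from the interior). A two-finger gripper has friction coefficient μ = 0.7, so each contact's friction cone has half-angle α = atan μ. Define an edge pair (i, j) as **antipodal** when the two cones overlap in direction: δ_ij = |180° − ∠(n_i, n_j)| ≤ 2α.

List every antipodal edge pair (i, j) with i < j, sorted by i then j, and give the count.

count = 12; pairs: (0,4), (0,5), (1,4), (1,5), (1,6), (2,4), (2,5), (2,6), (2,7), (3,5), (3,6), (3,7)

α = atan 0.7 = 34.99°;  2α = 69.98°
n_0 = (+0.8635, -0.5043)
n_1 = (+0.9943, +0.1065)
n_2 = (+0.8494, +0.5277)
n_3 = (+0.1948, +0.9808)
n_4 = (-0.9255, +0.3786)
n_5 = (-0.9295, -0.3687)
n_6 = (-0.7034, -0.7108)
n_7 = (-0.0576, -0.9983)
  (0,1): δ = 143.60°  ·
  (0,2): δ = 117.86°  ·
  (0,3): δ = 70.95°  ·
  (0,4): δ = 8.03°  ✓
  (0,5): δ = 51.92°  ✓
  (0,6): δ = 75.58°  ·
  (0,7): δ = 116.98°  ·
  (1,2): δ = 154.26°  ·
  (1,3): δ = 107.35°  ·
  (1,4): δ = 28.36°  ✓
  (1,5): δ = 15.52°  ✓
  (1,6): δ = 39.18°  ✓
  (1,7): δ = 80.58°  ·
  (2,3): δ = 133.09°  ·
  (2,4): δ = 54.10°  ✓
  (2,5): δ = 10.22°  ✓
  (2,6): δ = 13.45°  ✓
  (2,7): δ = 54.85°  ✓
  (3,4): δ = 101.01°  ·
  (3,5): δ = 57.13°  ✓
  (3,6): δ = 33.47°  ✓
  (3,7): δ = 7.93°  ✓
  (4,5): δ = 136.12°  ·
  (4,6): δ = 112.45°  ·
  (4,7): δ = 71.05°  ·
  (5,6): δ = 156.34°  ·
  (5,7): δ = 114.94°  ·
  (6,7): δ = 138.60°  ·
antipodal pairs: 12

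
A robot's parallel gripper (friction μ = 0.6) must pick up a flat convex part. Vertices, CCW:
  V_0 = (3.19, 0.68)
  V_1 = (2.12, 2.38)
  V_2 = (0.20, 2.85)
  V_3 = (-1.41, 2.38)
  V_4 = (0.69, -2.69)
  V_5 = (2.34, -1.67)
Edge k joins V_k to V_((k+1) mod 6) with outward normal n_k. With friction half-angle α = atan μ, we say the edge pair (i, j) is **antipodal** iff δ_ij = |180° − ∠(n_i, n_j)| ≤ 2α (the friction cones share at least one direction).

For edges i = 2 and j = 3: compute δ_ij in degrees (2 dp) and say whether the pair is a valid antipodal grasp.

δ = 83.77°, invalid

α = atan 0.6 = 30.96°;  2α = 61.93°
edge 2: e_2 = (-1.61, -0.47);  n_2 = (-0.2802, +0.9599)
edge 3: e_3 = (+2.10, -5.07);  n_3 = (-0.9239, -0.3827)
∠(n_2, n_3) = 96.23°
δ = |180° − 96.23°| = 83.77°
83.77° > 2α = 61.93°  →  invalid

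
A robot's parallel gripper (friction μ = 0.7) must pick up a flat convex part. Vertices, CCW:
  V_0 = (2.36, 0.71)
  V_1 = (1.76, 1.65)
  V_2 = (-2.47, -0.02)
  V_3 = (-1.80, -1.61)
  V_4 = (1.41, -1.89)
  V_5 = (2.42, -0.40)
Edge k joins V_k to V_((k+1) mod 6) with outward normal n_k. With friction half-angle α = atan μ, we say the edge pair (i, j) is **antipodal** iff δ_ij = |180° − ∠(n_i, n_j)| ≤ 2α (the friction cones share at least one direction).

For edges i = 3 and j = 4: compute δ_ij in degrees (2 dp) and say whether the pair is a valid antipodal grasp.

α = atan 0.7 = 34.99°;  2α = 69.98°
edge 3: e_3 = (+3.21, -0.28);  n_3 = (-0.0869, -0.9962)
edge 4: e_4 = (+1.01, +1.49);  n_4 = (+0.8278, -0.5611)
∠(n_3, n_4) = 60.85°
δ = |180° − 60.85°| = 119.15°
119.15° > 2α = 69.98°  →  invalid

δ = 119.15°, invalid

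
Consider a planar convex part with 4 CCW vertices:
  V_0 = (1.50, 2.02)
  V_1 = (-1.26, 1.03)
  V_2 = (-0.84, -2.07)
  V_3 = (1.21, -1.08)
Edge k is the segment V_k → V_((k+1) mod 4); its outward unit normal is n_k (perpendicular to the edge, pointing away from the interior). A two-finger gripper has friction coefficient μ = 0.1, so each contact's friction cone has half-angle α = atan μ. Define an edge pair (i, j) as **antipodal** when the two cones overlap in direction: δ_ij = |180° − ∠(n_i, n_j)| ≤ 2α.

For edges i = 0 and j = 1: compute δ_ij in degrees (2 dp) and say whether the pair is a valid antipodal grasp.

δ = 102.02°, invalid

α = atan 0.1 = 5.71°;  2α = 11.42°
edge 0: e_0 = (-2.76, -0.99);  n_0 = (-0.3376, +0.9413)
edge 1: e_1 = (+0.42, -3.10);  n_1 = (-0.9909, -0.1343)
∠(n_0, n_1) = 77.98°
δ = |180° − 77.98°| = 102.02°
102.02° > 2α = 11.42°  →  invalid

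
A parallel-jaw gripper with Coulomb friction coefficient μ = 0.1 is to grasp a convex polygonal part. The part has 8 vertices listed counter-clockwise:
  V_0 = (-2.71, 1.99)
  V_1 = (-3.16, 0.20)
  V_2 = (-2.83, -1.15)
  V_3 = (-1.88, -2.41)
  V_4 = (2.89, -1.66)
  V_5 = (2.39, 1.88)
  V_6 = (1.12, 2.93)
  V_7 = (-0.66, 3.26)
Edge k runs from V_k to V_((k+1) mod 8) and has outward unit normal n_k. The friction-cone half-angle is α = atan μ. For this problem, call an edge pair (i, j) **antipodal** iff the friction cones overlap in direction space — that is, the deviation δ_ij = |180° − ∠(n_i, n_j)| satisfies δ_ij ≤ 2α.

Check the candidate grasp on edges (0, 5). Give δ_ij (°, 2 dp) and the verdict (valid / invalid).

δ = 64.53°, invalid

α = atan 0.1 = 5.71°;  2α = 11.42°
edge 0: e_0 = (-0.45, -1.79);  n_0 = (-0.9698, +0.2438)
edge 5: e_5 = (-1.27, +1.05);  n_5 = (+0.6372, +0.7707)
∠(n_0, n_5) = 115.47°
δ = |180° − 115.47°| = 64.53°
64.53° > 2α = 11.42°  →  invalid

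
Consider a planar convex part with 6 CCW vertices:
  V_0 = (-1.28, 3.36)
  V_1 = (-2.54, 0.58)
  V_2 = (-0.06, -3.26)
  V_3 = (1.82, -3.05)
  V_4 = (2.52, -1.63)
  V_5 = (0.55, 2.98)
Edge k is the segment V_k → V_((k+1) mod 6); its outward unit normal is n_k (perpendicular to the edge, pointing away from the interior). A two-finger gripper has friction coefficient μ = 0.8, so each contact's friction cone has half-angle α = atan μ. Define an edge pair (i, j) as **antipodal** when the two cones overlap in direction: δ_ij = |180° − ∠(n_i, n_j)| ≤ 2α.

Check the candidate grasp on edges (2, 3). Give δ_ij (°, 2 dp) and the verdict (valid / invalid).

α = atan 0.8 = 38.66°;  2α = 77.32°
edge 2: e_2 = (+1.88, +0.21);  n_2 = (+0.1110, -0.9938)
edge 3: e_3 = (+0.70, +1.42);  n_3 = (+0.8969, -0.4422)
∠(n_2, n_3) = 57.39°
δ = |180° − 57.39°| = 122.61°
122.61° > 2α = 77.32°  →  invalid

δ = 122.61°, invalid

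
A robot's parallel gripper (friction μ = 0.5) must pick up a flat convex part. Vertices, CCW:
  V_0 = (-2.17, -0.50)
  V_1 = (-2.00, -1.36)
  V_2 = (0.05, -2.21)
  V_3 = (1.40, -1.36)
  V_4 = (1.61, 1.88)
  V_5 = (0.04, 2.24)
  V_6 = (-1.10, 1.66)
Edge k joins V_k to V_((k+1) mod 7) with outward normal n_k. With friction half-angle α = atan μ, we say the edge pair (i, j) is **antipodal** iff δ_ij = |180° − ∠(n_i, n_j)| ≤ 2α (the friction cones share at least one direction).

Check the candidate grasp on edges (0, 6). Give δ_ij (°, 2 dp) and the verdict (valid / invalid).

δ = 142.47°, invalid

α = atan 0.5 = 26.57°;  2α = 53.13°
edge 0: e_0 = (+0.17, -0.86);  n_0 = (-0.9810, -0.1939)
edge 6: e_6 = (-1.07, -2.16);  n_6 = (-0.8961, +0.4439)
∠(n_0, n_6) = 37.53°
δ = |180° − 37.53°| = 142.47°
142.47° > 2α = 53.13°  →  invalid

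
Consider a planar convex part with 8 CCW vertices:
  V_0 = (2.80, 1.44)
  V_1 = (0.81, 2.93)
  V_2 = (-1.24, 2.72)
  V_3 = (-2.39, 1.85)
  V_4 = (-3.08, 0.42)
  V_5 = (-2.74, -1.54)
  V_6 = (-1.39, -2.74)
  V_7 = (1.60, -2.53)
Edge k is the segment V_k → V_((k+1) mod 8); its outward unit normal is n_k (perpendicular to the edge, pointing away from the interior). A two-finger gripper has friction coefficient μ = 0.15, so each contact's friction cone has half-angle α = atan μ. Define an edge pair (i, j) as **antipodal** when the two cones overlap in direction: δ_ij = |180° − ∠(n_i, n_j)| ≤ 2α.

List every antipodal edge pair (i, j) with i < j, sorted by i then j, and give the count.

count = 3; pairs: (0,5), (1,6), (3,7)

α = atan 0.15 = 8.53°;  2α = 17.06°
n_0 = (+0.5994, +0.8005)
n_1 = (-0.1019, +0.9948)
n_2 = (-0.6033, +0.7975)
n_3 = (-0.9006, +0.4346)
n_4 = (-0.9853, -0.1709)
n_5 = (-0.6644, -0.7474)
n_6 = (+0.0701, -0.9975)
n_7 = (+0.9572, -0.2893)
  (0,1): δ = 137.33°  ·
  (0,2): δ = 106.07°  ·
  (0,3): δ = 78.93°  ·
  (0,4): δ = 43.34°  ·
  (0,5): δ = 4.81°  ✓
  (0,6): δ = 40.84°  ·
  (0,7): δ = 110.01°  ·
  (1,2): δ = 148.74°  ·
  (1,3): δ = 121.61°  ·
  (1,4): δ = 86.01°  ·
  (1,5): δ = 47.48°  ·
  (1,6): δ = 1.83°  ✓
  (1,7): δ = 67.33°  ·
  (2,3): δ = 152.87°  ·
  (2,4): δ = 117.27°  ·
  (2,5): δ = 78.74°  ·
  (2,6): δ = 33.09°  ·
  (2,7): δ = 36.07°  ·
  (3,4): δ = 144.40°  ·
  (3,5): δ = 105.88°  ·
  (3,6): δ = 60.22°  ·
  (3,7): δ = 8.94°  ✓
  (4,5): δ = 141.47°  ·
  (4,6): δ = 95.82°  ·
  (4,7): δ = 26.66°  ·
  (5,6): δ = 134.35°  ·
  (5,7): δ = 65.18°  ·
  (6,7): δ = 110.84°  ·
antipodal pairs: 3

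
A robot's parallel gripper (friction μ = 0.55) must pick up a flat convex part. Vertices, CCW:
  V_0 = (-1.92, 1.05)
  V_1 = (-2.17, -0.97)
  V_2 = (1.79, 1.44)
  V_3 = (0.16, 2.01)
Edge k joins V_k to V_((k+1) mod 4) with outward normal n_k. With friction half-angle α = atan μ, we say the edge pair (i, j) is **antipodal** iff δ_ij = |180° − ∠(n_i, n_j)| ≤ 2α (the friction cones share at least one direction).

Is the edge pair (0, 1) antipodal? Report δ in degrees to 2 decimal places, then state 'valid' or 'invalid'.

α = atan 0.55 = 28.81°;  2α = 57.62°
edge 0: e_0 = (-0.25, -2.02);  n_0 = (-0.9924, +0.1228)
edge 1: e_1 = (+3.96, +2.41);  n_1 = (+0.5199, -0.8542)
∠(n_0, n_1) = 128.38°
δ = |180° − 128.38°| = 51.62°
51.62° ≤ 2α = 57.62°  →  valid

δ = 51.62°, valid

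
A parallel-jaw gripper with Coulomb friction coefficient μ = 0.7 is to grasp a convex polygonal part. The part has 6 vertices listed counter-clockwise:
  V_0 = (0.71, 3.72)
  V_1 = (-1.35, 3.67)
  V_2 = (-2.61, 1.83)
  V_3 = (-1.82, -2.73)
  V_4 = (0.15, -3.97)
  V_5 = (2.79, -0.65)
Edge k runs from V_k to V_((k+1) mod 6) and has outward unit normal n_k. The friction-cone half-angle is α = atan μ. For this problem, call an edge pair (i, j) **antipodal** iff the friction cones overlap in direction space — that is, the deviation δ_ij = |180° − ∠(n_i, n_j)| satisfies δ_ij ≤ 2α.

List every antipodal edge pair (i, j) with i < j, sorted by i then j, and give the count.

count = 7; pairs: (0,3), (0,4), (1,4), (1,5), (2,4), (2,5), (3,5)

α = atan 0.7 = 34.99°;  2α = 69.98°
n_0 = (-0.0243, +0.9997)
n_1 = (-0.8251, +0.5650)
n_2 = (-0.9853, -0.1707)
n_3 = (-0.5327, -0.8463)
n_4 = (+0.7827, -0.6224)
n_5 = (+0.9029, +0.4298)
  (0,1): δ = 125.79°  ·
  (0,2): δ = 81.56°  ·
  (0,3): δ = 33.58°  ✓
  (0,4): δ = 50.12°  ✓
  (0,5): δ = 114.06°  ·
  (1,2): δ = 135.77°  ·
  (1,3): δ = 87.79°  ·
  (1,4): δ = 4.09°  ✓
  (1,5): δ = 59.86°  ✓
  (2,3): δ = 132.02°  ·
  (2,4): δ = 48.32°  ✓
  (2,5): δ = 15.62°  ✓
  (3,4): δ = 96.30°  ·
  (3,5): δ = 32.36°  ✓
  (4,5): δ = 116.06°  ·
antipodal pairs: 7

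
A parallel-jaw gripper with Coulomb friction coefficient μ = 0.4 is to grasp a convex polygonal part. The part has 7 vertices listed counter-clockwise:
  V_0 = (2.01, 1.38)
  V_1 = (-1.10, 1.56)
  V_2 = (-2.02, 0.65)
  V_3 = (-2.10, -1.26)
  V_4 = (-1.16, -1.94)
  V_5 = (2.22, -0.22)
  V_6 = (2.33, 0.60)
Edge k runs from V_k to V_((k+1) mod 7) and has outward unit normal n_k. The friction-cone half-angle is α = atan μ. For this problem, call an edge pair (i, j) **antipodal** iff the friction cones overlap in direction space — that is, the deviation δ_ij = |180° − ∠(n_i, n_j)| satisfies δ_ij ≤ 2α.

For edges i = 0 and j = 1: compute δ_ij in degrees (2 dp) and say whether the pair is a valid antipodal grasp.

α = atan 0.4 = 21.80°;  2α = 43.60°
edge 0: e_0 = (-3.11, +0.18);  n_0 = (+0.0578, +0.9983)
edge 1: e_1 = (-0.92, -0.91);  n_1 = (-0.7032, +0.7110)
∠(n_0, n_1) = 48.00°
δ = |180° − 48.00°| = 132.00°
132.00° > 2α = 43.60°  →  invalid

δ = 132.00°, invalid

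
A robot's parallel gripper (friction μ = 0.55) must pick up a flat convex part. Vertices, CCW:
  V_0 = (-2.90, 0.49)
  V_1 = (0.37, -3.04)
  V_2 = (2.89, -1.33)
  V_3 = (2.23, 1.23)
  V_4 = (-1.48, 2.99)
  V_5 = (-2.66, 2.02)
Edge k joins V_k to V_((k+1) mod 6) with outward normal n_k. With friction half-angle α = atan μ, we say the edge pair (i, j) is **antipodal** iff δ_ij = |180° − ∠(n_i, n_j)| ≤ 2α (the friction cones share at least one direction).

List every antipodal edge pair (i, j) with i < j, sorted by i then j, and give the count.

α = atan 0.55 = 28.81°;  2α = 57.62°
n_0 = (-0.7336, -0.6796)
n_1 = (+0.5615, -0.8275)
n_2 = (+0.9683, +0.2496)
n_3 = (+0.4286, +0.9035)
n_4 = (-0.6350, +0.7725)
n_5 = (-0.9879, +0.1550)
  (0,1): δ = 98.65°  ·
  (0,2): δ = 28.35°  ✓
  (0,3): δ = 21.81°  ✓
  (0,4): δ = 86.61°  ·
  (0,5): δ = 128.27°  ·
  (1,2): δ = 109.70°  ·
  (1,3): δ = 59.54°  ·
  (1,4): δ = 5.26°  ✓
  (1,5): δ = 46.93°  ✓
  (2,3): δ = 129.84°  ·
  (2,4): δ = 65.04°  ·
  (2,5): δ = 23.37°  ✓
  (3,4): δ = 115.20°  ·
  (3,5): δ = 73.54°  ·
  (4,5): δ = 138.34°  ·
antipodal pairs: 5

count = 5; pairs: (0,2), (0,3), (1,4), (1,5), (2,5)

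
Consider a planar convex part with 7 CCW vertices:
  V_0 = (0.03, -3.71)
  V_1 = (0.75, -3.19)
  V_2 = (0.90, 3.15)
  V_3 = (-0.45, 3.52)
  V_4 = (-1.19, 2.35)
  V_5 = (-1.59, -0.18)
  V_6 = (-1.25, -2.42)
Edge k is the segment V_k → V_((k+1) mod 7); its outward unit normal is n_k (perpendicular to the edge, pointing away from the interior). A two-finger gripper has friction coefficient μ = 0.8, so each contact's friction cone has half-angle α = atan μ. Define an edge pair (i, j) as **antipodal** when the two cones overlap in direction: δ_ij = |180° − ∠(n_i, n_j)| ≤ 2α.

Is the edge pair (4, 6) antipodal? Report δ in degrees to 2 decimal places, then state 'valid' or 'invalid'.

α = atan 0.8 = 38.66°;  2α = 77.32°
edge 4: e_4 = (-0.40, -2.53);  n_4 = (-0.9877, +0.1562)
edge 6: e_6 = (+1.28, -1.29);  n_6 = (-0.7099, -0.7044)
∠(n_4, n_6) = 53.76°
δ = |180° − 53.76°| = 126.24°
126.24° > 2α = 77.32°  →  invalid

δ = 126.24°, invalid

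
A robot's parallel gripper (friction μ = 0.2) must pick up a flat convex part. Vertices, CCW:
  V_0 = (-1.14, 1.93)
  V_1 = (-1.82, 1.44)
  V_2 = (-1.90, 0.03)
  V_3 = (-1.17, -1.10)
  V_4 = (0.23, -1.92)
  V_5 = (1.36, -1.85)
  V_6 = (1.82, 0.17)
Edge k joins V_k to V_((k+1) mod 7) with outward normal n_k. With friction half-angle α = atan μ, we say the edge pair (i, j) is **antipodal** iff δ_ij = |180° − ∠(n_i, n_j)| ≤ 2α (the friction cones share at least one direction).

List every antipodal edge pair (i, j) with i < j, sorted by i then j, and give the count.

count = 2; pairs: (1,5), (3,6)

α = atan 0.2 = 11.31°;  2α = 22.62°
n_0 = (-0.5846, +0.8113)
n_1 = (-0.9984, +0.0566)
n_2 = (-0.8400, -0.5426)
n_3 = (-0.5054, -0.8629)
n_4 = (+0.0618, -0.9981)
n_5 = (+0.9750, -0.2220)
n_6 = (+0.5111, +0.8595)
  (0,1): δ = 129.02°  ·
  (0,2): δ = 92.91°  ·
  (0,3): δ = 66.13°  ·
  (0,4): δ = 32.23°  ·
  (0,5): δ = 41.40°  ·
  (0,6): δ = 113.49°  ·
  (1,2): δ = 143.89°  ·
  (1,3): δ = 117.11°  ·
  (1,4): δ = 83.21°  ·
  (1,5): δ = 9.58°  ✓
  (1,6): δ = 62.51°  ·
  (2,3): δ = 153.22°  ·
  (2,4): δ = 119.32°  ·
  (2,5): δ = 45.69°  ·
  (2,6): δ = 26.40°  ·
  (3,4): δ = 146.10°  ·
  (3,5): δ = 72.47°  ·
  (3,6): δ = 0.38°  ✓
  (4,5): δ = 106.37°  ·
  (4,6): δ = 34.28°  ·
  (5,6): δ = 107.91°  ·
antipodal pairs: 2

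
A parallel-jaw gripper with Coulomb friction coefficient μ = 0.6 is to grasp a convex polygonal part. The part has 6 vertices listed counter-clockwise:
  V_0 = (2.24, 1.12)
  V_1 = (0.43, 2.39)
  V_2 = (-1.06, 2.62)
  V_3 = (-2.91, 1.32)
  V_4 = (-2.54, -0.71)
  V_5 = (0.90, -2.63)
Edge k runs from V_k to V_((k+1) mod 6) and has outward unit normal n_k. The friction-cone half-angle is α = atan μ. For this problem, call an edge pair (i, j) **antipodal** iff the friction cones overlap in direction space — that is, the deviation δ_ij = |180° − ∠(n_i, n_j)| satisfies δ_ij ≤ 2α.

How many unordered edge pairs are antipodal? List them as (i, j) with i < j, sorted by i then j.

α = atan 0.6 = 30.96°;  2α = 61.93°
n_0 = (+0.5744, +0.8186)
n_1 = (+0.1526, +0.9883)
n_2 = (-0.5749, +0.8182)
n_3 = (-0.9838, -0.1793)
n_4 = (-0.4874, -0.8732)
n_5 = (+0.9417, -0.3365)
  (0,1): δ = 153.72°  ·
  (0,2): δ = 109.85°  ·
  (0,3): δ = 44.61°  ✓
  (0,4): δ = 5.89°  ✓
  (0,5): δ = 105.39°  ·
  (1,2): δ = 136.13°  ·
  (1,3): δ = 70.90°  ·
  (1,4): δ = 20.39°  ✓
  (1,5): δ = 79.11°  ·
  (2,3): δ = 114.77°  ·
  (2,4): δ = 64.26°  ·
  (2,5): δ = 35.24°  ✓
  (3,4): δ = 129.50°  ·
  (3,5): δ = 29.99°  ✓
  (4,5): δ = 80.50°  ·
antipodal pairs: 5

count = 5; pairs: (0,3), (0,4), (1,4), (2,5), (3,5)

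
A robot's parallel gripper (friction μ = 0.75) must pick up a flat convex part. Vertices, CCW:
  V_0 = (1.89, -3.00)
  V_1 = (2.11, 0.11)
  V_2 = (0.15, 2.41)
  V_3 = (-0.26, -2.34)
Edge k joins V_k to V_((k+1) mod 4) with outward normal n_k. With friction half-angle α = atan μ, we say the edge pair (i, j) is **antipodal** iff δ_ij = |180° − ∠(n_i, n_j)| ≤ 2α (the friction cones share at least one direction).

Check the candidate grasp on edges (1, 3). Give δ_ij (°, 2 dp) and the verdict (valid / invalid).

α = atan 0.75 = 36.87°;  2α = 73.74°
edge 1: e_1 = (-1.96, +2.30);  n_1 = (+0.7611, +0.6486)
edge 3: e_3 = (+2.15, -0.66);  n_3 = (-0.2935, -0.9560)
∠(n_1, n_3) = 147.50°
δ = |180° − 147.50°| = 32.50°
32.50° ≤ 2α = 73.74°  →  valid

δ = 32.50°, valid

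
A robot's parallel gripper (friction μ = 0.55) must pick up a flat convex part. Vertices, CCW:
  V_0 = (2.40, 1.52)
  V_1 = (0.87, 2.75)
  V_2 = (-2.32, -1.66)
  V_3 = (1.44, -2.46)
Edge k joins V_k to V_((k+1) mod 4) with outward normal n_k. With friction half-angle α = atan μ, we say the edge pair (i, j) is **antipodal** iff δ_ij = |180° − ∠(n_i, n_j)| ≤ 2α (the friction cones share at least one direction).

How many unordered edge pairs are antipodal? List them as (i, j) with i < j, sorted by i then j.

count = 2; pairs: (0,2), (1,3)

α = atan 0.55 = 28.81°;  2α = 57.62°
n_0 = (+0.6266, +0.7794)
n_1 = (-0.8102, +0.5861)
n_2 = (-0.2081, -0.9781)
n_3 = (+0.9721, -0.2345)
  (0,1): δ = 87.08°  ·
  (0,2): δ = 26.79°  ✓
  (0,3): δ = 115.24°  ·
  (1,2): δ = 66.13°  ·
  (1,3): δ = 22.32°  ✓
  (2,3): δ = 91.55°  ·
antipodal pairs: 2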